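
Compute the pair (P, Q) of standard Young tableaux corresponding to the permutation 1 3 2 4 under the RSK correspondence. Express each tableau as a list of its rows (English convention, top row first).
Insert each entry of the permutation into P by Schensted row insertion, recording in Q the position of each new cell.

After inserting 1: P = [[1]].
After inserting 3: P = [[1, 3]].
After inserting 2: P = [[1, 2], [3]].
After inserting 4: P = [[1, 2, 4], [3]].

So P = [[1, 2, 4], [3]], Q = [[1, 2, 4], [3]].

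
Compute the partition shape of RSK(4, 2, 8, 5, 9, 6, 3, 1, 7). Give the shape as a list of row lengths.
[4, 3, 1, 1]

Row-insert each entry into an empty tableau.

After inserting 4: P = [[4]].
After inserting 2: P = [[2], [4]].
After inserting 8: P = [[2, 8], [4]].
After inserting 5: P = [[2, 5], [4, 8]].
After inserting 9: P = [[2, 5, 9], [4, 8]].
After inserting 6: P = [[2, 5, 6], [4, 8, 9]].
After inserting 3: P = [[2, 3, 6], [4, 5, 9], [8]].
After inserting 1: P = [[1, 3, 6], [2, 5, 9], [4], [8]].
After inserting 7: P = [[1, 3, 6, 7], [2, 5, 9], [4], [8]].

The final insertion tableau P = [[1, 3, 6, 7], [2, 5, 9], [4], [8]] has shape [4, 3, 1, 1].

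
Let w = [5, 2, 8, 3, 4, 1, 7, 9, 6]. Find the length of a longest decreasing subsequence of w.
3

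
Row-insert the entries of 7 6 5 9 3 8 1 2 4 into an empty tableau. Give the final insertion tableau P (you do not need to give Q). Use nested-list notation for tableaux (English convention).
P = [[1, 2, 4], [3, 8], [5, 9], [6], [7]]

After inserting 7: P = [[7]].
After inserting 6: P = [[6], [7]].
After inserting 5: P = [[5], [6], [7]].
After inserting 9: P = [[5, 9], [6], [7]].
After inserting 3: P = [[3, 9], [5], [6], [7]].
After inserting 8: P = [[3, 8], [5, 9], [6], [7]].
After inserting 1: P = [[1, 8], [3, 9], [5], [6], [7]].
After inserting 2: P = [[1, 2], [3, 8], [5, 9], [6], [7]].
After inserting 4: P = [[1, 2, 4], [3, 8], [5, 9], [6], [7]].

So P = [[1, 2, 4], [3, 8], [5, 9], [6], [7]].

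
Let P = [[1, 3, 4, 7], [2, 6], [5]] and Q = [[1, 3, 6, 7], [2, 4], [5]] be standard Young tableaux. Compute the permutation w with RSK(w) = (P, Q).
Reverse RSK: for i = n, n-1, ..., 1, locate i in Q, remove the corresponding corner cell from P, and reverse-bump its entry up through P; the value ejected from row 1 is w(i).

So w = 5 2 6 3 1 4 7.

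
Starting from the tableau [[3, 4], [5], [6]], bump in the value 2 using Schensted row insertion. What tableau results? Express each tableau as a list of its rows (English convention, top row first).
[[2, 4], [3], [5], [6]]

In row 1, 2 replaces 3 (the leftmost entry greater than 2); 3 is bumped to row 2. In row 2, 3 replaces 5 (the leftmost entry greater than 3); 5 is bumped to row 3. In row 3, 5 replaces 6 (the leftmost entry greater than 5); 6 is bumped to row 4. 6 starts a new row 4. The new tableau is [[2, 4], [3], [5], [6]].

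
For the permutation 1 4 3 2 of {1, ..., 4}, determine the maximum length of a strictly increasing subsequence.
2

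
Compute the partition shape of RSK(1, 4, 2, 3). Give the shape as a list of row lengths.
[3, 1]

Row-insert each entry into an empty tableau.

After inserting 1: P = [[1]].
After inserting 4: P = [[1, 4]].
After inserting 2: P = [[1, 2], [4]].
After inserting 3: P = [[1, 2, 3], [4]].

The final insertion tableau P = [[1, 2, 3], [4]] has shape [3, 1].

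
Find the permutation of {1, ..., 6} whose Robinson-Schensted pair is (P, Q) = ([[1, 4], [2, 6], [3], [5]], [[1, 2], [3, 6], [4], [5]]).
Reverse RSK: for i = n, n-1, ..., 1, locate i in Q, remove the corresponding corner cell from P, and reverse-bump its entry up through P; the value ejected from row 1 is w(i).

So w = 5 6 3 2 1 4.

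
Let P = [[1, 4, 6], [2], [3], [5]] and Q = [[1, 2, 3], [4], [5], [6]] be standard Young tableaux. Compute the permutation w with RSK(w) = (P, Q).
3 5 6 4 2 1

Reverse the RSK construction: for i from n down to 1, find the cell of Q containing i, remove the entry at that cell from P, and reverse-bump it up through P; the value ejected from row 1 is w(i).

Step i=6: Q has 6 at row 4, column 1; remove 5 from row 4 of P and reverse-bump: 5 enters row 3 and ejects 3; 3 enters row 2 and ejects 2; 2 enters row 1 and ejects 1. So w(6) = 1. P is now [[2, 4, 6], [3], [5]].
Step i=5: Q has 5 at row 3, column 1; remove 5 from row 3 of P and reverse-bump: 5 enters row 2 and ejects 3; 3 enters row 1 and ejects 2. So w(5) = 2. P is now [[3, 4, 6], [5]].
Step i=4: Q has 4 at row 2, column 1; remove 5 from row 2 of P and reverse-bump: 5 enters row 1 and ejects 4. So w(4) = 4. P is now [[3, 5, 6]].
Step i=3: Q has 3 at row 1, column 3; remove that cell from P, ejecting 6. So w(3) = 6. P is now [[3, 5]].
Step i=2: Q has 2 at row 1, column 2; remove that cell from P, ejecting 5. So w(2) = 5. P is now [[3]].
Step i=1: Q has 1 at row 1, column 1; remove that cell from P, ejecting 3. So w(1) = 3. P is now [].

So w = 3 5 6 4 2 1.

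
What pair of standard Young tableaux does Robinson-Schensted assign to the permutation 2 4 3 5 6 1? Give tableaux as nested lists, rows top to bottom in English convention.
P = [[1, 3, 5, 6], [2], [4]], Q = [[1, 2, 4, 5], [3], [6]]

Insert each entry of the permutation into P by Schensted row insertion, recording in Q the position of each new cell.

Insert 2: appended to row 1. P = [[2]].
Insert 4: appended to row 1. P = [[2, 4]].
Insert 3: 3 bumps 4 from row 1; 4 starts row 2. P = [[2, 3], [4]].
Insert 5: appended to row 1. P = [[2, 3, 5], [4]].
Insert 6: appended to row 1. P = [[2, 3, 5, 6], [4]].
Insert 1: 1 bumps 2 from row 1; 2 bumps 4 from row 2; 4 starts row 3. P = [[1, 3, 5, 6], [2], [4]].

So P = [[1, 3, 5, 6], [2], [4]], Q = [[1, 2, 4, 5], [3], [6]].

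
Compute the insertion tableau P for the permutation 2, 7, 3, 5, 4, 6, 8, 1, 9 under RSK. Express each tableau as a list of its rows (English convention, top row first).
Insert 2: appended to row 1. P = [[2]].
Insert 7: appended to row 1. P = [[2, 7]].
Insert 3: 3 bumps 7 from row 1; 7 starts row 2. P = [[2, 3], [7]].
Insert 5: appended to row 1. P = [[2, 3, 5], [7]].
Insert 4: 4 bumps 5 from row 1; 5 bumps 7 from row 2; 7 starts row 3. P = [[2, 3, 4], [5], [7]].
Insert 6: appended to row 1. P = [[2, 3, 4, 6], [5], [7]].
Insert 8: appended to row 1. P = [[2, 3, 4, 6, 8], [5], [7]].
Insert 1: 1 bumps 2 from row 1; 2 bumps 5 from row 2; 5 bumps 7 from row 3; 7 starts row 4. P = [[1, 3, 4, 6, 8], [2], [5], [7]].
Insert 9: appended to row 1. P = [[1, 3, 4, 6, 8, 9], [2], [5], [7]].

So P = [[1, 3, 4, 6, 8, 9], [2], [5], [7]].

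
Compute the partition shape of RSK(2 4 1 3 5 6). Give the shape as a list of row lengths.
[4, 2]

Row-insert each entry into an empty tableau.

After inserting 2: P = [[2]].
After inserting 4: P = [[2, 4]].
After inserting 1: P = [[1, 4], [2]].
After inserting 3: P = [[1, 3], [2, 4]].
After inserting 5: P = [[1, 3, 5], [2, 4]].
After inserting 6: P = [[1, 3, 5, 6], [2, 4]].

The final insertion tableau P = [[1, 3, 5, 6], [2, 4]] has shape [4, 2].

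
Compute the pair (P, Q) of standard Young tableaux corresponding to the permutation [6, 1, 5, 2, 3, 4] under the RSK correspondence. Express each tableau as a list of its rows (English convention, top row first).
Insert each entry of the permutation into P by Schensted row insertion, recording in Q the position of each new cell.

Insert 6: appended to row 1. P = [[6]].
Insert 1: 1 bumps 6 from row 1; 6 starts row 2. P = [[1], [6]].
Insert 5: appended to row 1. P = [[1, 5], [6]].
Insert 2: 2 bumps 5 from row 1; 5 bumps 6 from row 2; 6 starts row 3. P = [[1, 2], [5], [6]].
Insert 3: appended to row 1. P = [[1, 2, 3], [5], [6]].
Insert 4: appended to row 1. P = [[1, 2, 3, 4], [5], [6]].

So P = [[1, 2, 3, 4], [5], [6]], Q = [[1, 3, 5, 6], [2], [4]].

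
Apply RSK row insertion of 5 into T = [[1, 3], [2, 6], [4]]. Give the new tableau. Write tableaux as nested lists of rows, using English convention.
[[1, 3, 5], [2, 6], [4]]

5 is larger than every entry of row 1, so it is appended to row 1. The new tableau is [[1, 3, 5], [2, 6], [4]].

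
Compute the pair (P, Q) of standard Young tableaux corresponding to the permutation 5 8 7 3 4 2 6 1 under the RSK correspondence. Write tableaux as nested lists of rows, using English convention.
P = [[1, 4, 6], [2, 7], [3], [5], [8]], Q = [[1, 2, 7], [3, 5], [4], [6], [8]]

Insert each entry of the permutation into P by Schensted row insertion, recording in Q the position of each new cell.

Insert 5: appended to row 1. P = [[5]].
Insert 8: appended to row 1. P = [[5, 8]].
Insert 7: 7 bumps 8 from row 1; 8 starts row 2. P = [[5, 7], [8]].
Insert 3: 3 bumps 5 from row 1; 5 bumps 8 from row 2; 8 starts row 3. P = [[3, 7], [5], [8]].
Insert 4: 4 bumps 7 from row 1; 7 appends to row 2. P = [[3, 4], [5, 7], [8]].
Insert 2: 2 bumps 3 from row 1; 3 bumps 5 from row 2; 5 bumps 8 from row 3; 8 starts row 4. P = [[2, 4], [3, 7], [5], [8]].
Insert 6: appended to row 1. P = [[2, 4, 6], [3, 7], [5], [8]].
Insert 1: 1 bumps 2 from row 1; 2 bumps 3 from row 2; 3 bumps 5 from row 3; 5 bumps 8 from row 4; 8 starts row 5. P = [[1, 4, 6], [2, 7], [3], [5], [8]].

So P = [[1, 4, 6], [2, 7], [3], [5], [8]], Q = [[1, 2, 7], [3, 5], [4], [6], [8]].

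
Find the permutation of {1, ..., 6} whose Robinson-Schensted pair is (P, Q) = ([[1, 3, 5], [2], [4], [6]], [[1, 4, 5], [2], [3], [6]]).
Reverse the RSK construction: for i from n down to 1, find the cell of Q containing i, remove the entry at that cell from P, and reverse-bump it up through P; the value ejected from row 1 is w(i).

Step i=6: Q has 6 at row 4, column 1; remove 6 from row 4 of P and reverse-bump: 6 enters row 3 and ejects 4; 4 enters row 2 and ejects 2; 2 enters row 1 and ejects 1. So w(6) = 1. P is now [[2, 3, 5], [4], [6]].
Step i=5: Q has 5 at row 1, column 3; remove that cell from P, ejecting 5. So w(5) = 5. P is now [[2, 3], [4], [6]].
Step i=4: Q has 4 at row 1, column 2; remove that cell from P, ejecting 3. So w(4) = 3. P is now [[2], [4], [6]].
Step i=3: Q has 3 at row 3, column 1; remove 6 from row 3 of P and reverse-bump: 6 enters row 2 and ejects 4; 4 enters row 1 and ejects 2. So w(3) = 2. P is now [[4], [6]].
Step i=2: Q has 2 at row 2, column 1; remove 6 from row 2 of P and reverse-bump: 6 enters row 1 and ejects 4. So w(2) = 4. P is now [[6]].
Step i=1: Q has 1 at row 1, column 1; remove that cell from P, ejecting 6. So w(1) = 6. P is now [].

So w = 6 4 2 3 5 1.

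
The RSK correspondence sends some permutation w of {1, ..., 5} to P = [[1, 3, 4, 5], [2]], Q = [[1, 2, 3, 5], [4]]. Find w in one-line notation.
Reverse the RSK construction: for i from n down to 1, find the cell of Q containing i, remove the entry at that cell from P, and reverse-bump it up through P; the value ejected from row 1 is w(i).

Step i=5: Q has 5 at row 1, column 4; remove that cell from P, ejecting 5. So w(5) = 5. P is now [[1, 3, 4], [2]].
Step i=4: Q has 4 at row 2, column 1; remove 2 from row 2 of P and reverse-bump: 2 enters row 1 and ejects 1. So w(4) = 1. P is now [[2, 3, 4]].
Step i=3: Q has 3 at row 1, column 3; remove that cell from P, ejecting 4. So w(3) = 4. P is now [[2, 3]].
Step i=2: Q has 2 at row 1, column 2; remove that cell from P, ejecting 3. So w(2) = 3. P is now [[2]].
Step i=1: Q has 1 at row 1, column 1; remove that cell from P, ejecting 2. So w(1) = 2. P is now [].

So w = 2 3 4 1 5.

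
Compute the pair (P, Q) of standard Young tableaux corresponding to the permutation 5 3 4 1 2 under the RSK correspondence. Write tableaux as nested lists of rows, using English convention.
P = [[1, 2], [3, 4], [5]], Q = [[1, 3], [2, 5], [4]]

Insert each entry of the permutation into P by Schensted row insertion, recording in Q the position of each new cell.

After inserting 5: P = [[5]].
After inserting 3: P = [[3], [5]].
After inserting 4: P = [[3, 4], [5]].
After inserting 1: P = [[1, 4], [3], [5]].
After inserting 2: P = [[1, 2], [3, 4], [5]].

So P = [[1, 2], [3, 4], [5]], Q = [[1, 3], [2, 5], [4]].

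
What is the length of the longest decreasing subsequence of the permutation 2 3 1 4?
2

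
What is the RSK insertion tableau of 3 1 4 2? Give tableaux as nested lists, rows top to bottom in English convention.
P = [[1, 2], [3, 4]]

Insert 3: appended to row 1. P = [[3]].
Insert 1: 1 bumps 3 from row 1; 3 starts row 2. P = [[1], [3]].
Insert 4: appended to row 1. P = [[1, 4], [3]].
Insert 2: 2 bumps 4 from row 1; 4 appends to row 2. P = [[1, 2], [3, 4]].

So P = [[1, 2], [3, 4]].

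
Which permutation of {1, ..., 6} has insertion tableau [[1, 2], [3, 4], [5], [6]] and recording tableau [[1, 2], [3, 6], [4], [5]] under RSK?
3 6 5 4 1 2

Reverse the RSK construction: for i from n down to 1, find the cell of Q containing i, remove the entry at that cell from P, and reverse-bump it up through P; the value ejected from row 1 is w(i).

Step i=6: Q has 6 at row 2, column 2; remove 4 from row 2 of P and reverse-bump: 4 enters row 1 and ejects 2. So w(6) = 2. P is now [[1, 4], [3], [5], [6]].
Step i=5: Q has 5 at row 4, column 1; remove 6 from row 4 of P and reverse-bump: 6 enters row 3 and ejects 5; 5 enters row 2 and ejects 3; 3 enters row 1 and ejects 1. So w(5) = 1. P is now [[3, 4], [5], [6]].
Step i=4: Q has 4 at row 3, column 1; remove 6 from row 3 of P and reverse-bump: 6 enters row 2 and ejects 5; 5 enters row 1 and ejects 4. So w(4) = 4. P is now [[3, 5], [6]].
Step i=3: Q has 3 at row 2, column 1; remove 6 from row 2 of P and reverse-bump: 6 enters row 1 and ejects 5. So w(3) = 5. P is now [[3, 6]].
Step i=2: Q has 2 at row 1, column 2; remove that cell from P, ejecting 6. So w(2) = 6. P is now [[3]].
Step i=1: Q has 1 at row 1, column 1; remove that cell from P, ejecting 3. So w(1) = 3. P is now [].

So w = 3 6 5 4 1 2.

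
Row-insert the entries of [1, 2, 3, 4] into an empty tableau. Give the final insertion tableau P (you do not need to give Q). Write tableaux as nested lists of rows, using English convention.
Insert 1: appended to row 1. P = [[1]].
Insert 2: appended to row 1. P = [[1, 2]].
Insert 3: appended to row 1. P = [[1, 2, 3]].
Insert 4: appended to row 1. P = [[1, 2, 3, 4]].

So P = [[1, 2, 3, 4]].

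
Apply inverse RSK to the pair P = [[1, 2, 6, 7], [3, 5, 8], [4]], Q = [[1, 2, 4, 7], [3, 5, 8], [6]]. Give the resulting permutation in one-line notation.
Reverse the RSK construction: for i from n down to 1, find the cell of Q containing i, remove the entry at that cell from P, and reverse-bump it up through P; the value ejected from row 1 is w(i).

Step i=8: Q has 8 at row 2, column 3; remove 8 from row 2 of P and reverse-bump: 8 enters row 1 and ejects 7. So w(8) = 7. P is now [[1, 2, 6, 8], [3, 5], [4]].
Step i=7: Q has 7 at row 1, column 4; remove that cell from P, ejecting 8. So w(7) = 8. P is now [[1, 2, 6], [3, 5], [4]].
Step i=6: Q has 6 at row 3, column 1; remove 4 from row 3 of P and reverse-bump: 4 enters row 2 and ejects 3; 3 enters row 1 and ejects 2. So w(6) = 2. P is now [[1, 3, 6], [4, 5]].
Step i=5: Q has 5 at row 2, column 2; remove 5 from row 2 of P and reverse-bump: 5 enters row 1 and ejects 3. So w(5) = 3. P is now [[1, 5, 6], [4]].
Step i=4: Q has 4 at row 1, column 3; remove that cell from P, ejecting 6. So w(4) = 6. P is now [[1, 5], [4]].
Step i=3: Q has 3 at row 2, column 1; remove 4 from row 2 of P and reverse-bump: 4 enters row 1 and ejects 1. So w(3) = 1. P is now [[4, 5]].
Step i=2: Q has 2 at row 1, column 2; remove that cell from P, ejecting 5. So w(2) = 5. P is now [[4]].
Step i=1: Q has 1 at row 1, column 1; remove that cell from P, ejecting 4. So w(1) = 4. P is now [].

So w = 4 5 1 6 3 2 8 7.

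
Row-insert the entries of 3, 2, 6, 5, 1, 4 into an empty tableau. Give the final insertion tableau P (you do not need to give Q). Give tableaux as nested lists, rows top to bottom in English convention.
P = [[1, 4], [2, 5], [3, 6]]

Insert 3: appended to row 1. P = [[3]].
Insert 2: 2 bumps 3 from row 1; 3 starts row 2. P = [[2], [3]].
Insert 6: appended to row 1. P = [[2, 6], [3]].
Insert 5: 5 bumps 6 from row 1; 6 appends to row 2. P = [[2, 5], [3, 6]].
Insert 1: 1 bumps 2 from row 1; 2 bumps 3 from row 2; 3 starts row 3. P = [[1, 5], [2, 6], [3]].
Insert 4: 4 bumps 5 from row 1; 5 bumps 6 from row 2; 6 appends to row 3. P = [[1, 4], [2, 5], [3, 6]].

So P = [[1, 4], [2, 5], [3, 6]].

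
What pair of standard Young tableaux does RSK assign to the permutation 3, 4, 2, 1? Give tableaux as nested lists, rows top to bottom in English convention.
Insert each entry of the permutation into P by Schensted row insertion, recording in Q the position of each new cell.

After inserting 3: P = [[3]].
After inserting 4: P = [[3, 4]].
After inserting 2: P = [[2, 4], [3]].
After inserting 1: P = [[1, 4], [2], [3]].

So P = [[1, 4], [2], [3]], Q = [[1, 2], [3], [4]].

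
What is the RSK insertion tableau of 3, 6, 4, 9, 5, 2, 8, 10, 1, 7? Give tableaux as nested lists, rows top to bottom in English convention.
Insert 3: appended to row 1. P = [[3]].
Insert 6: appended to row 1. P = [[3, 6]].
Insert 4: 4 bumps 6 from row 1; 6 starts row 2. P = [[3, 4], [6]].
Insert 9: appended to row 1. P = [[3, 4, 9], [6]].
Insert 5: 5 bumps 9 from row 1; 9 appends to row 2. P = [[3, 4, 5], [6, 9]].
Insert 2: 2 bumps 3 from row 1; 3 bumps 6 from row 2; 6 starts row 3. P = [[2, 4, 5], [3, 9], [6]].
Insert 8: appended to row 1. P = [[2, 4, 5, 8], [3, 9], [6]].
Insert 10: appended to row 1. P = [[2, 4, 5, 8, 10], [3, 9], [6]].
Insert 1: 1 bumps 2 from row 1; 2 bumps 3 from row 2; 3 bumps 6 from row 3; 6 starts row 4. P = [[1, 4, 5, 8, 10], [2, 9], [3], [6]].
Insert 7: 7 bumps 8 from row 1; 8 bumps 9 from row 2; 9 appends to row 3. P = [[1, 4, 5, 7, 10], [2, 8], [3, 9], [6]].

So P = [[1, 4, 5, 7, 10], [2, 8], [3, 9], [6]].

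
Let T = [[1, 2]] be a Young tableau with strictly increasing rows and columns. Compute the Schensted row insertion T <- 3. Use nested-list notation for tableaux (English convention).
[[1, 2, 3]]

3 is larger than every entry of row 1, so it is appended to row 1. The new tableau is [[1, 2, 3]].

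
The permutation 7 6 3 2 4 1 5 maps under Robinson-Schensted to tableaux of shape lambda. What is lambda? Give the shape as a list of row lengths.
RSK row insertion gives P = [[1, 4, 5], [2], [3], [6], [7]], which has shape [3, 1, 1, 1, 1].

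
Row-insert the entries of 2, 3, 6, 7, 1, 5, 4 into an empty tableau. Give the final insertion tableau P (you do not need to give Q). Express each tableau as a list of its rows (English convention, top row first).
Insert 2: appended to row 1. P = [[2]].
Insert 3: appended to row 1. P = [[2, 3]].
Insert 6: appended to row 1. P = [[2, 3, 6]].
Insert 7: appended to row 1. P = [[2, 3, 6, 7]].
Insert 1: 1 bumps 2 from row 1; 2 starts row 2. P = [[1, 3, 6, 7], [2]].
Insert 5: 5 bumps 6 from row 1; 6 appends to row 2. P = [[1, 3, 5, 7], [2, 6]].
Insert 4: 4 bumps 5 from row 1; 5 bumps 6 from row 2; 6 starts row 3. P = [[1, 3, 4, 7], [2, 5], [6]].

So P = [[1, 3, 4, 7], [2, 5], [6]].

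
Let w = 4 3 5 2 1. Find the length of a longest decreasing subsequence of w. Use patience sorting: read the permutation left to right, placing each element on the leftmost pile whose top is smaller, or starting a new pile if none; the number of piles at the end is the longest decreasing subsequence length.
4: new pile. tops = [4]
3: new pile. tops = [4, 3]
5: onto pile 1 (replacing 4). tops = [5, 3]
2: new pile. tops = [5, 3, 2]
1: new pile. tops = [5, 3, 2, 1]

4 piles, so the longest decreasing subsequence has length 4.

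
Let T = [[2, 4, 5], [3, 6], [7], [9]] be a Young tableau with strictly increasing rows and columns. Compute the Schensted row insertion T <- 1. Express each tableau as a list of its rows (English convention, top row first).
In row 1, 1 replaces 2 (the leftmost entry greater than 1); 2 is bumped to row 2. In row 2, 2 replaces 3 (the leftmost entry greater than 2); 3 is bumped to row 3. In row 3, 3 replaces 7 (the leftmost entry greater than 3); 7 is bumped to row 4. In row 4, 7 replaces 9 (the leftmost entry greater than 7); 9 is bumped to row 5. 9 starts a new row 5. The new tableau is [[1, 4, 5], [2, 6], [3], [7], [9]].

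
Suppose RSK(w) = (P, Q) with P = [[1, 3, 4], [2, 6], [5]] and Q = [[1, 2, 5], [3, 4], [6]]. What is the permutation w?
5 6 2 3 4 1

Reverse the RSK construction: for i from n down to 1, find the cell of Q containing i, remove the entry at that cell from P, and reverse-bump it up through P; the value ejected from row 1 is w(i).

Step i=6: Q has 6 at row 3, column 1; remove 5 from row 3 of P and reverse-bump: 5 enters row 2 and ejects 2; 2 enters row 1 and ejects 1. So w(6) = 1. P is now [[2, 3, 4], [5, 6]].
Step i=5: Q has 5 at row 1, column 3; remove that cell from P, ejecting 4. So w(5) = 4. P is now [[2, 3], [5, 6]].
Step i=4: Q has 4 at row 2, column 2; remove 6 from row 2 of P and reverse-bump: 6 enters row 1 and ejects 3. So w(4) = 3. P is now [[2, 6], [5]].
Step i=3: Q has 3 at row 2, column 1; remove 5 from row 2 of P and reverse-bump: 5 enters row 1 and ejects 2. So w(3) = 2. P is now [[5, 6]].
Step i=2: Q has 2 at row 1, column 2; remove that cell from P, ejecting 6. So w(2) = 6. P is now [[5]].
Step i=1: Q has 1 at row 1, column 1; remove that cell from P, ejecting 5. So w(1) = 5. P is now [].

So w = 5 6 2 3 4 1.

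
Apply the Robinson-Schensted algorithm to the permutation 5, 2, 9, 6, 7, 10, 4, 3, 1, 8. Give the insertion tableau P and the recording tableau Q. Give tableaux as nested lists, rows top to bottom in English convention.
P = [[1, 3, 7, 8], [2, 6, 10], [4], [5], [9]], Q = [[1, 3, 5, 6], [2, 4, 10], [7], [8], [9]]

Insert each entry of the permutation into P by Schensted row insertion, recording in Q the position of each new cell.

Insert 5: appended to row 1. P = [[5]], Q = [[1]].
Insert 2: 2 bumps 5 from row 1; 5 starts row 2. P = [[2], [5]], Q = [[1], [2]].
Insert 9: appended to row 1. P = [[2, 9], [5]], Q = [[1, 3], [2]].
Insert 6: 6 bumps 9 from row 1; 9 appends to row 2. P = [[2, 6], [5, 9]], Q = [[1, 3], [2, 4]].
Insert 7: appended to row 1. P = [[2, 6, 7], [5, 9]], Q = [[1, 3, 5], [2, 4]].
Insert 10: appended to row 1. P = [[2, 6, 7, 10], [5, 9]], Q = [[1, 3, 5, 6], [2, 4]].
Insert 4: 4 bumps 6 from row 1; 6 bumps 9 from row 2; 9 starts row 3. P = [[2, 4, 7, 10], [5, 6], [9]], Q = [[1, 3, 5, 6], [2, 4], [7]].
Insert 3: 3 bumps 4 from row 1; 4 bumps 5 from row 2; 5 bumps 9 from row 3; 9 starts row 4. P = [[2, 3, 7, 10], [4, 6], [5], [9]], Q = [[1, 3, 5, 6], [2, 4], [7], [8]].
Insert 1: 1 bumps 2 from row 1; 2 bumps 4 from row 2; 4 bumps 5 from row 3; 5 bumps 9 from row 4; 9 starts row 5. P = [[1, 3, 7, 10], [2, 6], [4], [5], [9]], Q = [[1, 3, 5, 6], [2, 4], [7], [8], [9]].
Insert 8: 8 bumps 10 from row 1; 10 appends to row 2. P = [[1, 3, 7, 8], [2, 6, 10], [4], [5], [9]], Q = [[1, 3, 5, 6], [2, 4, 10], [7], [8], [9]].

So P = [[1, 3, 7, 8], [2, 6, 10], [4], [5], [9]], Q = [[1, 3, 5, 6], [2, 4, 10], [7], [8], [9]].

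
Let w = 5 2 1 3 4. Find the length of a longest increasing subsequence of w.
3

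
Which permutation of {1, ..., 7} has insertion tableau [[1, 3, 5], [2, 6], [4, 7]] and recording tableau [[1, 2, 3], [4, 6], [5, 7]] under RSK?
2 4 7 3 1 6 5

Reverse the RSK construction: for i from n down to 1, find the cell of Q containing i, remove the entry at that cell from P, and reverse-bump it up through P; the value ejected from row 1 is w(i).

Step i=7: Q has 7 at row 3, column 2; remove 7 from row 3 of P and reverse-bump: 7 enters row 2 and ejects 6; 6 enters row 1 and ejects 5. So w(7) = 5. P is now [[1, 3, 6], [2, 7], [4]].
Step i=6: Q has 6 at row 2, column 2; remove 7 from row 2 of P and reverse-bump: 7 enters row 1 and ejects 6. So w(6) = 6. P is now [[1, 3, 7], [2], [4]].
Step i=5: Q has 5 at row 3, column 1; remove 4 from row 3 of P and reverse-bump: 4 enters row 2 and ejects 2; 2 enters row 1 and ejects 1. So w(5) = 1. P is now [[2, 3, 7], [4]].
Step i=4: Q has 4 at row 2, column 1; remove 4 from row 2 of P and reverse-bump: 4 enters row 1 and ejects 3. So w(4) = 3. P is now [[2, 4, 7]].
Step i=3: Q has 3 at row 1, column 3; remove that cell from P, ejecting 7. So w(3) = 7. P is now [[2, 4]].
Step i=2: Q has 2 at row 1, column 2; remove that cell from P, ejecting 4. So w(2) = 4. P is now [[2]].
Step i=1: Q has 1 at row 1, column 1; remove that cell from P, ejecting 2. So w(1) = 2. P is now [].

So w = 2 4 7 3 1 6 5.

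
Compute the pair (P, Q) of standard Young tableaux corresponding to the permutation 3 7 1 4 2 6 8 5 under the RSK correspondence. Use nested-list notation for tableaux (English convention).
P = [[1, 2, 5, 8], [3, 4, 6], [7]], Q = [[1, 2, 6, 7], [3, 4, 8], [5]]

Insert each entry of the permutation into P by Schensted row insertion, recording in Q the position of each new cell.

Insert 3: appended to row 1. P = [[3]].
Insert 7: appended to row 1. P = [[3, 7]].
Insert 1: 1 bumps 3 from row 1; 3 starts row 2. P = [[1, 7], [3]].
Insert 4: 4 bumps 7 from row 1; 7 appends to row 2. P = [[1, 4], [3, 7]].
Insert 2: 2 bumps 4 from row 1; 4 bumps 7 from row 2; 7 starts row 3. P = [[1, 2], [3, 4], [7]].
Insert 6: appended to row 1. P = [[1, 2, 6], [3, 4], [7]].
Insert 8: appended to row 1. P = [[1, 2, 6, 8], [3, 4], [7]].
Insert 5: 5 bumps 6 from row 1; 6 appends to row 2. P = [[1, 2, 5, 8], [3, 4, 6], [7]].

So P = [[1, 2, 5, 8], [3, 4, 6], [7]], Q = [[1, 2, 6, 7], [3, 4, 8], [5]].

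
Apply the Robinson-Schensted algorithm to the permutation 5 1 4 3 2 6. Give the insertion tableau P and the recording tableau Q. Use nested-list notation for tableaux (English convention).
P = [[1, 2, 6], [3], [4], [5]], Q = [[1, 3, 6], [2], [4], [5]]

Insert each entry of the permutation into P by Schensted row insertion, recording in Q the position of each new cell.

After inserting 5: P = [[5]].
After inserting 1: P = [[1], [5]].
After inserting 4: P = [[1, 4], [5]].
After inserting 3: P = [[1, 3], [4], [5]].
After inserting 2: P = [[1, 2], [3], [4], [5]].
After inserting 6: P = [[1, 2, 6], [3], [4], [5]].

So P = [[1, 2, 6], [3], [4], [5]], Q = [[1, 3, 6], [2], [4], [5]].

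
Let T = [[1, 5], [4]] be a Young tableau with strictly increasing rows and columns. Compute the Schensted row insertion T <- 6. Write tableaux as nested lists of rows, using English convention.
6 is larger than every entry of row 1, so it is appended to row 1. The new tableau is [[1, 5, 6], [4]].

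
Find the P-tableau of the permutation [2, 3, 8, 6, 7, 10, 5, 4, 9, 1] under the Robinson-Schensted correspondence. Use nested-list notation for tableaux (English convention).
P = [[1, 3, 4, 7, 9], [2, 10], [5], [6], [8]]

Insert 2: appended to row 1. P = [[2]].
Insert 3: appended to row 1. P = [[2, 3]].
Insert 8: appended to row 1. P = [[2, 3, 8]].
Insert 6: 6 bumps 8 from row 1; 8 starts row 2. P = [[2, 3, 6], [8]].
Insert 7: appended to row 1. P = [[2, 3, 6, 7], [8]].
Insert 10: appended to row 1. P = [[2, 3, 6, 7, 10], [8]].
Insert 5: 5 bumps 6 from row 1; 6 bumps 8 from row 2; 8 starts row 3. P = [[2, 3, 5, 7, 10], [6], [8]].
Insert 4: 4 bumps 5 from row 1; 5 bumps 6 from row 2; 6 bumps 8 from row 3; 8 starts row 4. P = [[2, 3, 4, 7, 10], [5], [6], [8]].
Insert 9: 9 bumps 10 from row 1; 10 appends to row 2. P = [[2, 3, 4, 7, 9], [5, 10], [6], [8]].
Insert 1: 1 bumps 2 from row 1; 2 bumps 5 from row 2; 5 bumps 6 from row 3; 6 bumps 8 from row 4; 8 starts row 5. P = [[1, 3, 4, 7, 9], [2, 10], [5], [6], [8]].

So P = [[1, 3, 4, 7, 9], [2, 10], [5], [6], [8]].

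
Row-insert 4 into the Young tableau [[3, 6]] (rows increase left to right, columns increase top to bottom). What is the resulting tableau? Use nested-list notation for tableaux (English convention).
[[3, 4], [6]]

In row 1, 4 replaces 6 (the leftmost entry greater than 4); 6 is bumped to row 2. 6 starts a new row 2. The new tableau is [[3, 4], [6]].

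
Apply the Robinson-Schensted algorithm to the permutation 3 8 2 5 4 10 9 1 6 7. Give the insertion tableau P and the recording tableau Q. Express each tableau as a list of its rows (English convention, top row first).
P = [[1, 4, 6, 7], [2, 5, 9], [3, 10], [8]], Q = [[1, 2, 6, 10], [3, 4, 7], [5, 9], [8]]

Insert each entry of the permutation into P by Schensted row insertion, recording in Q the position of each new cell.

Insert 3: appended to row 1. P = [[3]].
Insert 8: appended to row 1. P = [[3, 8]].
Insert 2: 2 bumps 3 from row 1; 3 starts row 2. P = [[2, 8], [3]].
Insert 5: 5 bumps 8 from row 1; 8 appends to row 2. P = [[2, 5], [3, 8]].
Insert 4: 4 bumps 5 from row 1; 5 bumps 8 from row 2; 8 starts row 3. P = [[2, 4], [3, 5], [8]].
Insert 10: appended to row 1. P = [[2, 4, 10], [3, 5], [8]].
Insert 9: 9 bumps 10 from row 1; 10 appends to row 2. P = [[2, 4, 9], [3, 5, 10], [8]].
Insert 1: 1 bumps 2 from row 1; 2 bumps 3 from row 2; 3 bumps 8 from row 3; 8 starts row 4. P = [[1, 4, 9], [2, 5, 10], [3], [8]].
Insert 6: 6 bumps 9 from row 1; 9 bumps 10 from row 2; 10 appends to row 3. P = [[1, 4, 6], [2, 5, 9], [3, 10], [8]].
Insert 7: appended to row 1. P = [[1, 4, 6, 7], [2, 5, 9], [3, 10], [8]].

So P = [[1, 4, 6, 7], [2, 5, 9], [3, 10], [8]], Q = [[1, 2, 6, 10], [3, 4, 7], [5, 9], [8]].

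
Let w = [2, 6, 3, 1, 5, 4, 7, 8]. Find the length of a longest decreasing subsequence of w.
3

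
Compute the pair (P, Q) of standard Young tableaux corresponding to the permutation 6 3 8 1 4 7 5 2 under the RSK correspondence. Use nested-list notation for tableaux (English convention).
P = [[1, 2, 5], [3, 4], [6, 7], [8]], Q = [[1, 3, 6], [2, 5], [4, 7], [8]]

Insert each entry of the permutation into P by Schensted row insertion, recording in Q the position of each new cell.

After inserting 6: P = [[6]].
After inserting 3: P = [[3], [6]].
After inserting 8: P = [[3, 8], [6]].
After inserting 1: P = [[1, 8], [3], [6]].
After inserting 4: P = [[1, 4], [3, 8], [6]].
After inserting 7: P = [[1, 4, 7], [3, 8], [6]].
After inserting 5: P = [[1, 4, 5], [3, 7], [6, 8]].
After inserting 2: P = [[1, 2, 5], [3, 4], [6, 7], [8]].

So P = [[1, 2, 5], [3, 4], [6, 7], [8]], Q = [[1, 3, 6], [2, 5], [4, 7], [8]].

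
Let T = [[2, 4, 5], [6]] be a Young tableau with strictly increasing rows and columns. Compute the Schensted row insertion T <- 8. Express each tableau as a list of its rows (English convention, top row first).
[[2, 4, 5, 8], [6]]

8 is larger than every entry of row 1, so it is appended to row 1. The new tableau is [[2, 4, 5, 8], [6]].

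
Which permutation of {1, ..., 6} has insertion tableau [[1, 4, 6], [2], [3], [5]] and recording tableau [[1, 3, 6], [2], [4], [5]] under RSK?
5 3 4 2 1 6

Reverse the RSK construction: for i from n down to 1, find the cell of Q containing i, remove the entry at that cell from P, and reverse-bump it up through P; the value ejected from row 1 is w(i).

Step i=6: Q has 6 at row 1, column 3; remove that cell from P, ejecting 6. So w(6) = 6. P is now [[1, 4], [2], [3], [5]].
Step i=5: Q has 5 at row 4, column 1; remove 5 from row 4 of P and reverse-bump: 5 enters row 3 and ejects 3; 3 enters row 2 and ejects 2; 2 enters row 1 and ejects 1. So w(5) = 1. P is now [[2, 4], [3], [5]].
Step i=4: Q has 4 at row 3, column 1; remove 5 from row 3 of P and reverse-bump: 5 enters row 2 and ejects 3; 3 enters row 1 and ejects 2. So w(4) = 2. P is now [[3, 4], [5]].
Step i=3: Q has 3 at row 1, column 2; remove that cell from P, ejecting 4. So w(3) = 4. P is now [[3], [5]].
Step i=2: Q has 2 at row 2, column 1; remove 5 from row 2 of P and reverse-bump: 5 enters row 1 and ejects 3. So w(2) = 3. P is now [[5]].
Step i=1: Q has 1 at row 1, column 1; remove that cell from P, ejecting 5. So w(1) = 5. P is now [].

So w = 5 3 4 2 1 6.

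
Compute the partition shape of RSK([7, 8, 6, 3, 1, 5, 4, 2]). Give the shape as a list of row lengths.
Row-insert each entry into an empty tableau.

After inserting 7: P = [[7]].
After inserting 8: P = [[7, 8]].
After inserting 6: P = [[6, 8], [7]].
After inserting 3: P = [[3, 8], [6], [7]].
After inserting 1: P = [[1, 8], [3], [6], [7]].
After inserting 5: P = [[1, 5], [3, 8], [6], [7]].
After inserting 4: P = [[1, 4], [3, 5], [6, 8], [7]].
After inserting 2: P = [[1, 2], [3, 4], [5, 8], [6], [7]].

The final insertion tableau P = [[1, 2], [3, 4], [5, 8], [6], [7]] has shape [2, 2, 2, 1, 1].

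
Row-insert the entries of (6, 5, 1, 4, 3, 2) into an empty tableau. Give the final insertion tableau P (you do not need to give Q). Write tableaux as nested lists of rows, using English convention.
P = [[1, 2], [3], [4], [5], [6]]

Insert 6: appended to row 1. P = [[6]].
Insert 5: 5 bumps 6 from row 1; 6 starts row 2. P = [[5], [6]].
Insert 1: 1 bumps 5 from row 1; 5 bumps 6 from row 2; 6 starts row 3. P = [[1], [5], [6]].
Insert 4: appended to row 1. P = [[1, 4], [5], [6]].
Insert 3: 3 bumps 4 from row 1; 4 bumps 5 from row 2; 5 bumps 6 from row 3; 6 starts row 4. P = [[1, 3], [4], [5], [6]].
Insert 2: 2 bumps 3 from row 1; 3 bumps 4 from row 2; 4 bumps 5 from row 3; 5 bumps 6 from row 4; 6 starts row 5. P = [[1, 2], [3], [4], [5], [6]].

So P = [[1, 2], [3], [4], [5], [6]].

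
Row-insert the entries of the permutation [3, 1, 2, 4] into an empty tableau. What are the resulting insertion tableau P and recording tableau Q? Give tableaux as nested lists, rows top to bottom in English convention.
Insert each entry of the permutation into P by Schensted row insertion, recording in Q the position of each new cell.

Insert 3: appended to row 1. P = [[3]].
Insert 1: 1 bumps 3 from row 1; 3 starts row 2. P = [[1], [3]].
Insert 2: appended to row 1. P = [[1, 2], [3]].
Insert 4: appended to row 1. P = [[1, 2, 4], [3]].

So P = [[1, 2, 4], [3]], Q = [[1, 3, 4], [2]].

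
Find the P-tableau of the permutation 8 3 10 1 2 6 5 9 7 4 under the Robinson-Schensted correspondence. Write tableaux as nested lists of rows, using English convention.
After inserting 8: P = [[8]].
After inserting 3: P = [[3], [8]].
After inserting 10: P = [[3, 10], [8]].
After inserting 1: P = [[1, 10], [3], [8]].
After inserting 2: P = [[1, 2], [3, 10], [8]].
After inserting 6: P = [[1, 2, 6], [3, 10], [8]].
After inserting 5: P = [[1, 2, 5], [3, 6], [8, 10]].
After inserting 9: P = [[1, 2, 5, 9], [3, 6], [8, 10]].
After inserting 7: P = [[1, 2, 5, 7], [3, 6, 9], [8, 10]].
After inserting 4: P = [[1, 2, 4, 7], [3, 5, 9], [6, 10], [8]].

So P = [[1, 2, 4, 7], [3, 5, 9], [6, 10], [8]].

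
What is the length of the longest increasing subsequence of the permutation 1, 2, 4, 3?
3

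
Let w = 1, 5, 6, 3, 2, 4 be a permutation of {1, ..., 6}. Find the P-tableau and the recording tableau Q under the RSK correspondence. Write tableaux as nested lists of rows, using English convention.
P = [[1, 2, 4], [3, 6], [5]], Q = [[1, 2, 3], [4, 6], [5]]

Insert each entry of the permutation into P by Schensted row insertion, recording in Q the position of each new cell.

Insert 1: appended to row 1. P = [[1]].
Insert 5: appended to row 1. P = [[1, 5]].
Insert 6: appended to row 1. P = [[1, 5, 6]].
Insert 3: 3 bumps 5 from row 1; 5 starts row 2. P = [[1, 3, 6], [5]].
Insert 2: 2 bumps 3 from row 1; 3 bumps 5 from row 2; 5 starts row 3. P = [[1, 2, 6], [3], [5]].
Insert 4: 4 bumps 6 from row 1; 6 appends to row 2. P = [[1, 2, 4], [3, 6], [5]].

So P = [[1, 2, 4], [3, 6], [5]], Q = [[1, 2, 3], [4, 6], [5]].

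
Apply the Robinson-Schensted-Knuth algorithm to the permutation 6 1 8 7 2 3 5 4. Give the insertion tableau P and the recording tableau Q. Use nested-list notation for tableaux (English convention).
Insert each entry of the permutation into P by Schensted row insertion, recording in Q the position of each new cell.

Insert 6: appended to row 1. P = [[6]], Q = [[1]].
Insert 1: 1 bumps 6 from row 1; 6 starts row 2. P = [[1], [6]], Q = [[1], [2]].
Insert 8: appended to row 1. P = [[1, 8], [6]], Q = [[1, 3], [2]].
Insert 7: 7 bumps 8 from row 1; 8 appends to row 2. P = [[1, 7], [6, 8]], Q = [[1, 3], [2, 4]].
Insert 2: 2 bumps 7 from row 1; 7 bumps 8 from row 2; 8 starts row 3. P = [[1, 2], [6, 7], [8]], Q = [[1, 3], [2, 4], [5]].
Insert 3: appended to row 1. P = [[1, 2, 3], [6, 7], [8]], Q = [[1, 3, 6], [2, 4], [5]].
Insert 5: appended to row 1. P = [[1, 2, 3, 5], [6, 7], [8]], Q = [[1, 3, 6, 7], [2, 4], [5]].
Insert 4: 4 bumps 5 from row 1; 5 bumps 6 from row 2; 6 bumps 8 from row 3; 8 starts row 4. P = [[1, 2, 3, 4], [5, 7], [6], [8]], Q = [[1, 3, 6, 7], [2, 4], [5], [8]].

So P = [[1, 2, 3, 4], [5, 7], [6], [8]], Q = [[1, 3, 6, 7], [2, 4], [5], [8]].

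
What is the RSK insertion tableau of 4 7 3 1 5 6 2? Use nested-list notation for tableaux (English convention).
After inserting 4: P = [[4]].
After inserting 7: P = [[4, 7]].
After inserting 3: P = [[3, 7], [4]].
After inserting 1: P = [[1, 7], [3], [4]].
After inserting 5: P = [[1, 5], [3, 7], [4]].
After inserting 6: P = [[1, 5, 6], [3, 7], [4]].
After inserting 2: P = [[1, 2, 6], [3, 5], [4, 7]].

So P = [[1, 2, 6], [3, 5], [4, 7]].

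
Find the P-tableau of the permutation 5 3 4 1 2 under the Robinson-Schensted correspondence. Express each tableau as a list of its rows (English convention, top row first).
Insert 5: appended to row 1. P = [[5]].
Insert 3: 3 bumps 5 from row 1; 5 starts row 2. P = [[3], [5]].
Insert 4: appended to row 1. P = [[3, 4], [5]].
Insert 1: 1 bumps 3 from row 1; 3 bumps 5 from row 2; 5 starts row 3. P = [[1, 4], [3], [5]].
Insert 2: 2 bumps 4 from row 1; 4 appends to row 2. P = [[1, 2], [3, 4], [5]].

So P = [[1, 2], [3, 4], [5]].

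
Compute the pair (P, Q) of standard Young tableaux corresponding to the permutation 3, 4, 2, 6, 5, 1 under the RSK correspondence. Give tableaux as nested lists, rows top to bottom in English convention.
P = [[1, 4, 5], [2, 6], [3]], Q = [[1, 2, 4], [3, 5], [6]]

Insert each entry of the permutation into P by Schensted row insertion, recording in Q the position of each new cell.

Insert 3: appended to row 1. P = [[3]].
Insert 4: appended to row 1. P = [[3, 4]].
Insert 2: 2 bumps 3 from row 1; 3 starts row 2. P = [[2, 4], [3]].
Insert 6: appended to row 1. P = [[2, 4, 6], [3]].
Insert 5: 5 bumps 6 from row 1; 6 appends to row 2. P = [[2, 4, 5], [3, 6]].
Insert 1: 1 bumps 2 from row 1; 2 bumps 3 from row 2; 3 starts row 3. P = [[1, 4, 5], [2, 6], [3]].

So P = [[1, 4, 5], [2, 6], [3]], Q = [[1, 2, 4], [3, 5], [6]].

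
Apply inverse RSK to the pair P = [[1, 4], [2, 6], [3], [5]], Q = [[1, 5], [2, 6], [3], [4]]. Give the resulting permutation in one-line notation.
Reverse the RSK construction: for i from n down to 1, find the cell of Q containing i, remove the entry at that cell from P, and reverse-bump it up through P; the value ejected from row 1 is w(i).

Step i=6: Q has 6 at row 2, column 2; remove 6 from row 2 of P and reverse-bump: 6 enters row 1 and ejects 4. So w(6) = 4. P is now [[1, 6], [2], [3], [5]].
Step i=5: Q has 5 at row 1, column 2; remove that cell from P, ejecting 6. So w(5) = 6. P is now [[1], [2], [3], [5]].
Step i=4: Q has 4 at row 4, column 1; remove 5 from row 4 of P and reverse-bump: 5 enters row 3 and ejects 3; 3 enters row 2 and ejects 2; 2 enters row 1 and ejects 1. So w(4) = 1. P is now [[2], [3], [5]].
Step i=3: Q has 3 at row 3, column 1; remove 5 from row 3 of P and reverse-bump: 5 enters row 2 and ejects 3; 3 enters row 1 and ejects 2. So w(3) = 2. P is now [[3], [5]].
Step i=2: Q has 2 at row 2, column 1; remove 5 from row 2 of P and reverse-bump: 5 enters row 1 and ejects 3. So w(2) = 3. P is now [[5]].
Step i=1: Q has 1 at row 1, column 1; remove that cell from P, ejecting 5. So w(1) = 5. P is now [].

So w = 5 3 2 1 6 4.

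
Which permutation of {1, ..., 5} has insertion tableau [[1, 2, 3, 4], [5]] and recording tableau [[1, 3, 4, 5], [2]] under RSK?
5 1 2 3 4

Reverse the RSK construction: for i from n down to 1, find the cell of Q containing i, remove the entry at that cell from P, and reverse-bump it up through P; the value ejected from row 1 is w(i).

Step i=5: Q has 5 at row 1, column 4; remove that cell from P, ejecting 4. So w(5) = 4. P is now [[1, 2, 3], [5]].
Step i=4: Q has 4 at row 1, column 3; remove that cell from P, ejecting 3. So w(4) = 3. P is now [[1, 2], [5]].
Step i=3: Q has 3 at row 1, column 2; remove that cell from P, ejecting 2. So w(3) = 2. P is now [[1], [5]].
Step i=2: Q has 2 at row 2, column 1; remove 5 from row 2 of P and reverse-bump: 5 enters row 1 and ejects 1. So w(2) = 1. P is now [[5]].
Step i=1: Q has 1 at row 1, column 1; remove that cell from P, ejecting 5. So w(1) = 5. P is now [].

So w = 5 1 2 3 4.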